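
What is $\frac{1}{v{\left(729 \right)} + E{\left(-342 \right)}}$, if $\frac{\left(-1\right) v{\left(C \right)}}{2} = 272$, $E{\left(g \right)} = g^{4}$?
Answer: $\frac{1}{13680576752} \approx 7.3096 \cdot 10^{-11}$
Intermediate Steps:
$v{\left(C \right)} = -544$ ($v{\left(C \right)} = \left(-2\right) 272 = -544$)
$\frac{1}{v{\left(729 \right)} + E{\left(-342 \right)}} = \frac{1}{-544 + \left(-342\right)^{4}} = \frac{1}{-544 + 13680577296} = \frac{1}{13680576752}$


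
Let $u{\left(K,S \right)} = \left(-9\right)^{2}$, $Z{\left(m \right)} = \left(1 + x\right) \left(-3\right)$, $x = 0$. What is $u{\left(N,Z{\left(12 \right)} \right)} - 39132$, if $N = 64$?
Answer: $-39051$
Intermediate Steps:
$Z{\left(m \right)} = -3$ ($Z{\left(m \right)} = \left(1 + 0\right) \left(-3\right) = 1 \left(-3\right) = -3$)
$u{\left(K,S \right)} = 81$
$u{\left(N,Z{\left(12 \right)} \right)} - 39132 = 81 - 39132 = -39051$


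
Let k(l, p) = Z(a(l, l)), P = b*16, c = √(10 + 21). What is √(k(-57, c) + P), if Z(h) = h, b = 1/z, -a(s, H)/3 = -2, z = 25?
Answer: √166/5 ≈ 2.5768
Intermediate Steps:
a(s, H) = 6 (a(s, H) = -3*(-2) = 6)
c = √31 ≈ 5.5678
b = 1/25 ≈ 0.040000
P = 16/25 (P = (1/25)*16 = 16/25 ≈ 0.64000)
k(l, p) = 6
√(k(-57, c) + P) = √(6 + 16/25) = √(166/25) = √166/5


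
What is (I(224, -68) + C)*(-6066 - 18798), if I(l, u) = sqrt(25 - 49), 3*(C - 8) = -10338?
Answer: 85482432 - 49728*I*sqrt(6) ≈ 8.5482e+7 - 1.2181e+5*I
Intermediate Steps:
C = -3438 (C = 8 + (1/3)*(-10338) = 8 - 3446 = -3438)
I(l, u) = 2*I*sqrt(6) (I(l, u) = sqrt(-24) = 2*I*sqrt(6))
(I(224, -68) + C)*(-6066 - 18798) = (2*I*sqrt(6) - 3438)*(-6066 - 18798) = (-3438 + 2*I*sqrt(6))*(-24864) = 85482432 - 49728*I*sqrt(6)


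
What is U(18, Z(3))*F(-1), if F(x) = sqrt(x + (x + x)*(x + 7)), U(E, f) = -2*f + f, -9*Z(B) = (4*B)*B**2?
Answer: 12*I*sqrt(13) ≈ 43.267*I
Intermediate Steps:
Z(B) = -4*B**3/9 (Z(B) = -4*B*B**2/9 = -4*B**3/9)
U(E, f) = -f
F(x) = sqrt(x + 2*x*(7 + x)) (F(x) = sqrt(x + (2*x)*(7 + x)) = sqrt(x + 2*x*(7 + x)))
U(18, Z(3))*F(-1) = (-(-4)*3**3/9)*sqrt(-(15 + 2*(-1))) = (-(-4)*27/9)*sqrt(-(15 - 2)) = (-1*(-12))*sqrt(-1*13) = 12*sqrt(-13) = 12*(I*sqrt(13)) = 12*I*sqrt(13)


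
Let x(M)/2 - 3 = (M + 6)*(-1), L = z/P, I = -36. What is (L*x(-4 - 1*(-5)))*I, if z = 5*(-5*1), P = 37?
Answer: -7200/37 ≈ -194.59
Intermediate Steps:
z = -25 (z = 5*(-5) = -25)
L = -25/37 ≈ -0.67568
x(M) = -6 - 2*M (x(M) = 6 + 2*((M + 6)*(-1)) = 6 + 2*((6 + M)*(-1)) = 6 + 2*(-6 - M) = 6 + (-12 - 2*M) = -6 - 2*M)
(L*x(-4 - 1*(-5)))*I = -25*(-6 - 2*(-4 - 1*(-5)))/37*(-36) = -25*(-6 - 2*(-4 + 5))/37*(-36) = -25*(-6 - 2*1)/37*(-36) = -25*(-6 - 2)/37*(-36) = -25/37*(-8)*(-36) = (200/37)*(-36) = -7200/37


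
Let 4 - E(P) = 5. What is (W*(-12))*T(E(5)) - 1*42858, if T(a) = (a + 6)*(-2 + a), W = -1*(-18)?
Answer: -39618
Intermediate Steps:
E(P) = -1 (E(P) = 4 - 1*5 = 4 - 5 = -1)
W = 18
T(a) = (-2 + a)*(6 + a) (T(a) = (6 + a)*(-2 + a) = (-2 + a)*(6 + a))
(W*(-12))*T(E(5)) - 1*42858 = (18*(-12))*(-12 + (-1)² + 4*(-1)) - 1*42858 = -216*(-12 + 1 - 4) - 42858 = -216*(-15) - 42858 = 3240 - 42858 = -39618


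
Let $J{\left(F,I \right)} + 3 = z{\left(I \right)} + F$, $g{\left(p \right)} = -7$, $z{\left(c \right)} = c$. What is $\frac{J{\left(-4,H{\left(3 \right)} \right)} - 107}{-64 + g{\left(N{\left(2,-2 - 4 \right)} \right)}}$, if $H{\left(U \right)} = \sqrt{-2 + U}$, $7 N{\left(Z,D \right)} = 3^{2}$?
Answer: $\frac{113}{71} \approx 1.5915$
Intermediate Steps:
$N{\left(Z,D \right)} = \frac{9}{7}$ ($N{\left(Z,D \right)} = \frac{3^{2}}{7} = \frac{1}{7} \cdot 9 = \frac{9}{7}$)
$J{\left(F,I \right)} = -3 + F + I$ ($J{\left(F,I \right)} = -3 + \left(I + F\right) = -3 + \left(F + I\right) = -3 + F + I$)
$\frac{J{\left(-4,H{\left(3 \right)} \right)} - 107}{-64 + g{\left(N{\left(2,-2 - 4 \right)} \right)}} = \frac{\left(-3 - 4 + \sqrt{-2 + 3}\right) - 107}{-64 - 7} = \frac{\left(-3 - 4 + \sqrt{1}\right) - 107}{-71} = \left(\left(-3 - 4 + 1\right) - 107\right) \left(- \frac{1}{71}\right) = \left(-6 - 107\right) \left(- \frac{1}{71}\right) = \left(-113\right) \left(- \frac{1}{71}\right) = \frac{113}{71}$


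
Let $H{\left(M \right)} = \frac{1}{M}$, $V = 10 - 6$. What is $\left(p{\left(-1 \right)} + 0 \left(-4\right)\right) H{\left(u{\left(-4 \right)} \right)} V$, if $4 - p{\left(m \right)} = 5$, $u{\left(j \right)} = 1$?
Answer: $-4$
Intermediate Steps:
$V = 4$
$p{\left(m \right)} = -1$ ($p{\left(m \right)} = 4 - 5 = -1$)
$\left(p{\left(-1 \right)} + 0 \left(-4\right)\right) H{\left(u{\left(-4 \right)} \right)} V = \frac{-1 + 0 \left(-4\right)}{1} \cdot 4 = \left(-1 + 0\right) 1 \cdot 4 = \left(-1\right) 1 \cdot 4 = \left(-1\right) 4 = -4$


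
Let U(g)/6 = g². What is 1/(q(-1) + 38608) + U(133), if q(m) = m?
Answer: 4097515339/38607 ≈ 1.0613e+5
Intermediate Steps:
U(g) = 6*g²
1/(q(-1) + 38608) + U(133) = 1/(-1 + 38608) + 6*133² = 1/38607 + 6*17689 = 1/38607 + 106134 = 4097515339/38607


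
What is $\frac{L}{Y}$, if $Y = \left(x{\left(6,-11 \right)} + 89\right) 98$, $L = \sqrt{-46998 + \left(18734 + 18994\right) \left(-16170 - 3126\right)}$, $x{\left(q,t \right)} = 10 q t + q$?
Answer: $- \frac{3 i \sqrt{80894054}}{55370} \approx - 0.48731 i$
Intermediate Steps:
$x{\left(q,t \right)} = q + 10 q t$ ($x{\left(q,t \right)} = 10 q t + q = q + 10 q t$)
$L = 3 i \sqrt{80894054}$ ($L = \sqrt{-46998 + 37728 \left(-19296\right)} = \sqrt{-46998 - 727999488} = \sqrt{-728046486} = 3 i \sqrt{80894054} \approx 26982.0 i$)
$Y = -55370$ ($Y = \left(6 \left(1 + 10 \left(-11\right)\right) + 89\right) 98 = \left(6 \left(1 - 110\right) + 89\right) 98 = \left(6 \left(-109\right) + 89\right) 98 = \left(-654 + 89\right) 98 = \left(-565\right) 98 = -55370$)
$\frac{L}{Y} = \frac{3 i \sqrt{80894054}}{-55370} = 3 i \sqrt{80894054} \left(- \frac{1}{55370}\right) = - \frac{3 i \sqrt{80894054}}{55370}$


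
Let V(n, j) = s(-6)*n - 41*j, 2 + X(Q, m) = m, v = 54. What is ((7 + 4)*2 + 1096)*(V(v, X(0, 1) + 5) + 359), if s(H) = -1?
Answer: 157638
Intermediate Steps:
X(Q, m) = -2 + m
V(n, j) = -n - 41*j
((7 + 4)*2 + 1096)*(V(v, X(0, 1) + 5) + 359) = ((7 + 4)*2 + 1096)*((-1*54 - 41*((-2 + 1) + 5)) + 359) = (11*2 + 1096)*((-54 - 41*(-1 + 5)) + 359) = (22 + 1096)*((-54 - 41*4) + 359) = 1118*((-54 - 164) + 359) = 1118*(-218 + 359) = 1118*141 = 157638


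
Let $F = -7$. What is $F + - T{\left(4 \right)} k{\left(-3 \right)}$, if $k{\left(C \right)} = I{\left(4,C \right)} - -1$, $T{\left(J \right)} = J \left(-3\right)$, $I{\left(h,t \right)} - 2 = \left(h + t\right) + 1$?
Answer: $53$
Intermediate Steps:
$I{\left(h,t \right)} = 3 + h + t$ ($I{\left(h,t \right)} = 2 + \left(\left(h + t\right) + 1\right) = 2 + \left(1 + h + t\right) = 3 + h + t$)
$T{\left(J \right)} = - 3 J$
$k{\left(C \right)} = 8 + C$ ($k{\left(C \right)} = \left(3 + 4 + C\right) - -1 = \left(7 + C\right) + 1 = 8 + C$)
$F + - T{\left(4 \right)} k{\left(-3 \right)} = -7 + - \left(-3\right) 4 \left(8 - 3\right) = -7 + \left(-1\right) \left(-12\right) 5 = -7 + 12 \cdot 5 = -7 + 60 = 53$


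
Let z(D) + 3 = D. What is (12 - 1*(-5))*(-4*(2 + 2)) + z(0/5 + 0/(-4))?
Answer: -275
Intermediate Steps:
z(D) = -3 + D
(12 - 1*(-5))*(-4*(2 + 2)) + z(0/5 + 0/(-4)) = (12 - 1*(-5))*(-4*(2 + 2)) + (-3 + (0/5 + 0/(-4))) = (12 + 5)*(-4*4) + (-3 + (0*(1/5) + 0*(-1/4))) = 17*(-16) + (-3 + (0 + 0)) = -272 + (-3 + 0) = -272 - 3 = -275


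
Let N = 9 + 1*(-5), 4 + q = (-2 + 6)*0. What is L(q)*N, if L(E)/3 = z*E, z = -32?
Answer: 1536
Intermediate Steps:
q = -4 (q = -4 + (-2 + 6)*0 = -4 + 4*0 = -4 + 0 = -4)
L(E) = -96*E (L(E) = 3*(-32*E) = -96*E)
N = 4 (N = 9 - 5 = 4)
L(q)*N = -96*(-4)*4 = 384*4 = 1536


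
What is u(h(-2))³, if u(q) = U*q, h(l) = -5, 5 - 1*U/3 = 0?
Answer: -421875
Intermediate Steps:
U = 15 (U = 15 - 3*0 = 15 + 0 = 15)
u(q) = 15*q
u(h(-2))³ = (15*(-5))³ = (-75)³ = -421875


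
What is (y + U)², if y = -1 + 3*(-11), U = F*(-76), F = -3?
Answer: 37636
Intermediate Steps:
U = 228 (U = -3*(-76) = 228)
y = -34 (y = -1 - 33 = -34)
(y + U)² = (-34 + 228)² = 194² = 37636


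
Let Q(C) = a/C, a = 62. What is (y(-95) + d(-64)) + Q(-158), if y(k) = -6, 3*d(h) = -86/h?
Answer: -45083/7584 ≈ -5.9445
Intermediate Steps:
d(h) = -86/(3*h) (d(h) = (-86/h)/3 = -86/(3*h))
Q(C) = 62/C
(y(-95) + d(-64)) + Q(-158) = (-6 - 86/3/(-64)) + 62/(-158) = (-6 - 86/3*(-1/64)) + 62*(-1/158) = (-6 + 43/96) - 31/79 = -533/96 - 31/79 = -45083/7584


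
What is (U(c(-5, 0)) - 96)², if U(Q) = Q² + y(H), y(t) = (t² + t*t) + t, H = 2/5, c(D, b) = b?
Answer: 5673924/625 ≈ 9078.3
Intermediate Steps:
H = ⅖ (H = 2*(⅕) = ⅖ ≈ 0.40000)
y(t) = t + 2*t² (y(t) = (t² + t²) + t = 2*t² + t = t + 2*t²)
U(Q) = 18/25 + Q² (U(Q) = Q² + 2*(1 + 2*(⅖))/5 = Q² + 2*(1 + ⅘)/5 = Q² + (⅖)*(9/5) = Q² + 18/25 = 18/25 + Q²)
(U(c(-5, 0)) - 96)² = ((18/25 + 0²) - 96)² = ((18/25 + 0) - 96)² = (18/25 - 96)² = (-2382/25)² = 5673924/625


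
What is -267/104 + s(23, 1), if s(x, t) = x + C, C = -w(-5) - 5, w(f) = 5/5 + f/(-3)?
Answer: 3983/312 ≈ 12.766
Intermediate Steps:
w(f) = 1 - f/3 (w(f) = 5*(1/5) + f*(-1/3) = 1 - f/3)
C = -23/3 (C = -(1 - 1/3*(-5)) - 5 = -(1 + 5/3) - 5 = -1*8/3 - 5 = -8/3 - 5 = -23/3 ≈ -7.6667)
s(x, t) = -23/3 + x (s(x, t) = x - 23/3 = -23/3 + x)
-267/104 + s(23, 1) = -267/104 + (-23/3 + 23) = -267*1/104 + 46/3 = -267/104 + 46/3 = 3983/312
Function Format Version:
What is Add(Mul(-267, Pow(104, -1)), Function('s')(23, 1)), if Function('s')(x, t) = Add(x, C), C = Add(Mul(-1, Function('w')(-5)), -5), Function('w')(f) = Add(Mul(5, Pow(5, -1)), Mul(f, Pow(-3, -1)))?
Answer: Rational(3983, 312) ≈ 12.766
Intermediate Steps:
Function('w')(f) = Add(1, Mul(Rational(-1, 3), f)) (Function('w')(f) = Add(Mul(5, Rational(1, 5)), Mul(f, Rational(-1, 3))) = Add(1, Mul(Rational(-1, 3), f)))
C = Rational(-23, 3) (C = Add(Mul(-1, Add(1, Mul(Rational(-1, 3), -5))), -5) = Add(Mul(-1, Add(1, Rational(5, 3))), -5) = Add(Mul(-1, Rational(8, 3)), -5) = Add(Rational(-8, 3), -5) = Rational(-23, 3) ≈ -7.6667)
Function('s')(x, t) = Add(Rational(-23, 3), x) (Function('s')(x, t) = Add(x, Rational(-23, 3)) = Add(Rational(-23, 3), x))
Add(Mul(-267, Pow(104, -1)), Function('s')(23, 1)) = Add(Mul(-267, Pow(104, -1)), Add(Rational(-23, 3), 23)) = Add(Mul(-267, Rational(1, 104)), Rational(46, 3)) = Add(Rational(-267, 104), Rational(46, 3)) = Rational(3983, 312)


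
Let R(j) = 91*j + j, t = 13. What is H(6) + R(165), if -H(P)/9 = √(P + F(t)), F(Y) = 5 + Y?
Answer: 15180 - 18*√6 ≈ 15136.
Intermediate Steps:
R(j) = 92*j
H(P) = -9*√(18 + P) (H(P) = -9*√(P + (5 + 13)) = -9*√(P + 18) = -9*√(18 + P))
H(6) + R(165) = -9*√(18 + 6) + 92*165 = -18*√6 + 15180 = 15180 - 18*√6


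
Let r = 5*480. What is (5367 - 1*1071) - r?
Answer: 1896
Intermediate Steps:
r = 2400
(5367 - 1*1071) - r = (5367 - 1*1071) - 1*2400 = (5367 - 1071) - 2400 = 4296 - 2400 = 1896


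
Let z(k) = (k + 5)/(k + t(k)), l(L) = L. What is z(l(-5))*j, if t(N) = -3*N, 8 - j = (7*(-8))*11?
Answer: 0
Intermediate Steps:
j = 624 (j = 8 - 7*(-8)*11 = 8 - (-56)*11 = 8 - 1*(-616) = 8 + 616 = 624)
z(k) = -(5 + k)/(2*k) (z(k) = (k + 5)/(k - 3*k) = (5 + k)/((-2*k)) = (5 + k)*(-1/(2*k)) = -(5 + k)/(2*k))
z(l(-5))*j = ((½)*(-5 - 1*(-5))/(-5))*624 = ((½)*(-⅕)*(-5 + 5))*624 = ((½)*(-⅕)*0)*624 = 0*624 = 0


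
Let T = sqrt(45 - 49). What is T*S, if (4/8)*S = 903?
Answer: 3612*I ≈ 3612.0*I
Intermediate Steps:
S = 1806 (S = 2*903 = 1806)
T = 2*I (T = sqrt(-4) = 2*I ≈ 2.0*I)
T*S = (2*I)*1806 = 3612*I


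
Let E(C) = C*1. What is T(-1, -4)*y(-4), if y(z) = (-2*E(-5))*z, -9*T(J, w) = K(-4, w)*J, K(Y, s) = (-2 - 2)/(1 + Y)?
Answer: -160/27 ≈ -5.9259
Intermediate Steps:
K(Y, s) = -4/(1 + Y)
E(C) = C
T(J, w) = -4*J/27 (T(J, w) = -(-4/(1 - 4))*J/9 = -(-4/(-3))*J/9 = -(-4*(-⅓))*J/9 = -4*J/27)
y(z) = 10*z (y(z) = (-2*(-5))*z = 10*z)
T(-1, -4)*y(-4) = (-4/27*(-1))*(10*(-4)) = (4/27)*(-40) = -160/27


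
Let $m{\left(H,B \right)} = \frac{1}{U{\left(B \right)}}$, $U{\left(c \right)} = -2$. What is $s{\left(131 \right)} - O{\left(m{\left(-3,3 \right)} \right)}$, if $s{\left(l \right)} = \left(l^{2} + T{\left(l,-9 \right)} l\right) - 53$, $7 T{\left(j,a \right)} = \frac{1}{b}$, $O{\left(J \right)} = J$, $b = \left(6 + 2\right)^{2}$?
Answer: $\frac{7664739}{448} \approx 17109.0$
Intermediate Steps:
$b = 64$ ($b = 8^{2} = 64$)
$m{\left(H,B \right)} = - \frac{1}{2}$ ($m{\left(H,B \right)} = \frac{1}{-2} = - \frac{1}{2}$)
$T{\left(j,a \right)} = \frac{1}{448}$ ($T{\left(j,a \right)} = \frac{1}{7 \cdot 64} = \frac{1}{7} \cdot \frac{1}{64} = \frac{1}{448}$)
$s{\left(l \right)} = -53 + l^{2} + \frac{l}{448}$ ($s{\left(l \right)} = \left(l^{2} + \frac{l}{448}\right) - 53 = -53 + l^{2} + \frac{l}{448}$)
$s{\left(131 \right)} - O{\left(m{\left(-3,3 \right)} \right)} = \left(-53 + 131^{2} + \frac{1}{448} \cdot 131\right) - - \frac{1}{2} = \left(-53 + 17161 + \frac{131}{448}\right) + \frac{1}{2} = \frac{7664515}{448} + \frac{1}{2} = \frac{7664739}{448}$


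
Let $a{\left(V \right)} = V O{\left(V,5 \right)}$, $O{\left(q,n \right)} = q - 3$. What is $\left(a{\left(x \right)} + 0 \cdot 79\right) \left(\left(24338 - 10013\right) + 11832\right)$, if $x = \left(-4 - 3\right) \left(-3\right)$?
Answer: $9887346$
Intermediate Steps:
$O{\left(q,n \right)} = -3 + q$
$x = 21$ ($x = \left(-7\right) \left(-3\right) = 21$)
$a{\left(V \right)} = V \left(-3 + V\right)$
$\left(a{\left(x \right)} + 0 \cdot 79\right) \left(\left(24338 - 10013\right) + 11832\right) = \left(21 \left(-3 + 21\right) + 0 \cdot 79\right) \left(\left(24338 - 10013\right) + 11832\right) = \left(21 \cdot 18 + 0\right) \left(\left(24338 - 10013\right) + 11832\right) = \left(378 + 0\right) \left(14325 + 11832\right) = 378 \cdot 26157 = 9887346$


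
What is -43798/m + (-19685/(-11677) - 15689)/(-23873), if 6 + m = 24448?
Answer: -3866023029151/3406787321641 ≈ -1.1348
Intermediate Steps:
m = 24442 (m = -6 + 24448 = 24442)
-43798/m + (-19685/(-11677) - 15689)/(-23873) = -43798/24442 + (-19685/(-11677) - 15689)/(-23873) = -43798*1/24442 + (-19685*(-1/11677) - 15689)*(-1/23873) = -21899/12221 + (19685/11677 - 15689)*(-1/23873) = -21899/12221 - 183180768/11677*(-1/23873) = -21899/12221 + 183180768/278765021 = -3866023029151/3406787321641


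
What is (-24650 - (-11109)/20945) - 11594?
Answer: -759119471/20945 ≈ -36244.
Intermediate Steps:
(-24650 - (-11109)/20945) - 11594 = (-24650 - 1*(-11109/20945)) - 11594 = (-24650 + 11109/20945) - 11594 = -516283141/20945 - 11594 = -759119471/20945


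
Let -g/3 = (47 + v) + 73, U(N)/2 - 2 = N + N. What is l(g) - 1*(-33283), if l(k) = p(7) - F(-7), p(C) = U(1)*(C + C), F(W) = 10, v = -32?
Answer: 33385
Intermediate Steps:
U(N) = 4 + 4*N (U(N) = 4 + 2*(N + N) = 4 + 2*(2*N) = 4 + 4*N)
p(C) = 16*C (p(C) = (4 + 4*1)*(C + C) = (4 + 4)*(2*C) = 8*(2*C) = 16*C)
g = -264 (g = -3*((47 - 32) + 73) = -3*(15 + 73) = -3*88 = -264)
l(k) = 102 (l(k) = 16*7 - 1*10 = 112 - 10 = 102)
l(g) - 1*(-33283) = 102 - 1*(-33283) = 102 + 33283 = 33385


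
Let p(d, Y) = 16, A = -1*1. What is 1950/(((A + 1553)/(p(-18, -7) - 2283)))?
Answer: -2210325/776 ≈ -2848.4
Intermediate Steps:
A = -1
1950/(((A + 1553)/(p(-18, -7) - 2283))) = 1950/(((-1 + 1553)/(16 - 2283))) = 1950/((1552/(-2267))) = 1950/((1552*(-1/2267))) = 1950/(-1552/2267) = 1950*(-2267/1552) = -2210325/776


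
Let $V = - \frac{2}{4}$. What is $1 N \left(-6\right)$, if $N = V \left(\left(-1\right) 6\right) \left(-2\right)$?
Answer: $36$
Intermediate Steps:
$V = - \frac{1}{2}$ ($V = \left(-2\right) \frac{1}{4} = - \frac{1}{2} \approx -0.5$)
$N = -6$ ($N = - \frac{\left(-1\right) 6}{2} \left(-2\right) = \left(- \frac{1}{2}\right) \left(-6\right) \left(-2\right) = 3 \left(-2\right) = -6$)
$1 N \left(-6\right) = 1 \left(-6\right) \left(-6\right) = \left(-6\right) \left(-6\right) = 36$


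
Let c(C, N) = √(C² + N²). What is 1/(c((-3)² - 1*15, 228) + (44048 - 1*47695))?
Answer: -3647/13248589 - 102*√5/13248589 ≈ -0.00029249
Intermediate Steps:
1/(c((-3)² - 1*15, 228) + (44048 - 1*47695)) = 1/(√(((-3)² - 1*15)² + 228²) + (44048 - 1*47695)) = 1/(√((9 - 15)² + 51984) + (44048 - 47695)) = 1/(√((-6)² + 51984) - 3647) = 1/(√(36 + 51984) - 3647) = 1/(√52020 - 3647) = 1/(102*√5 - 3647) = 1/(-3647 + 102*√5)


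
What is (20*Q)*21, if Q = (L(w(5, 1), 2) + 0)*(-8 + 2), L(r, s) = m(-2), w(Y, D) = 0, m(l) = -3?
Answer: 7560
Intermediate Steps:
L(r, s) = -3
Q = 18 (Q = (-3 + 0)*(-8 + 2) = -3*(-6) = 18)
(20*Q)*21 = (20*18)*21 = 360*21 = 7560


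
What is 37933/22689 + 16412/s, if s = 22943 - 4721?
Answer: 177264499/68906493 ≈ 2.5725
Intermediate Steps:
s = 18222
37933/22689 + 16412/s = 37933/22689 + 16412/18222 = 37933*(1/22689) + 16412*(1/18222) = 37933/22689 + 8206/9111 = 177264499/68906493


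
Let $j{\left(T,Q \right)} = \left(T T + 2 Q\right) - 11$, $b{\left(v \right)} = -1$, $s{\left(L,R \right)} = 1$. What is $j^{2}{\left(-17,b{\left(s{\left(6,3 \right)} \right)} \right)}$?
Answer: $76176$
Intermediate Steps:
$j{\left(T,Q \right)} = -11 + T^{2} + 2 Q$ ($j{\left(T,Q \right)} = \left(T^{2} + 2 Q\right) - 11 = -11 + T^{2} + 2 Q$)
$j^{2}{\left(-17,b{\left(s{\left(6,3 \right)} \right)} \right)} = \left(-11 + \left(-17\right)^{2} + 2 \left(-1\right)\right)^{2} = \left(-11 + 289 - 2\right)^{2} = 276^{2} = 76176$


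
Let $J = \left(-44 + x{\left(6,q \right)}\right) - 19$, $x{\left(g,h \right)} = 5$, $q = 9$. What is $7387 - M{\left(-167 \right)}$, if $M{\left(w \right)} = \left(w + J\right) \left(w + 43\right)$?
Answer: $-20513$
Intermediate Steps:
$J = -58$ ($J = \left(-44 + 5\right) - 19 = -39 - 19 = -58$)
$M{\left(w \right)} = \left(-58 + w\right) \left(43 + w\right)$ ($M{\left(w \right)} = \left(w - 58\right) \left(w + 43\right) = \left(-58 + w\right) \left(43 + w\right)$)
$7387 - M{\left(-167 \right)} = 7387 - \left(-2494 + \left(-167\right)^{2} - -2505\right) = 7387 - \left(-2494 + 27889 + 2505\right) = 7387 - 27900 = -20513$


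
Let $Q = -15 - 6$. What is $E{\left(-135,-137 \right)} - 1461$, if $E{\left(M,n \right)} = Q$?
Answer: $-1482$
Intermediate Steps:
$Q = -21$ ($Q = -15 - 6 = -21$)
$E{\left(M,n \right)} = -21$
$E{\left(-135,-137 \right)} - 1461 = -21 - 1461 = -1482$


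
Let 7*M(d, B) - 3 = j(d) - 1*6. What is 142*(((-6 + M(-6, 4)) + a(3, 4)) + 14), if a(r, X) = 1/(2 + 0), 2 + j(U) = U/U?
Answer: 7881/7 ≈ 1125.9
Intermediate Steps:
j(U) = -1 (j(U) = -2 + U/U = -2 + 1 = -1)
M(d, B) = -4/7 (M(d, B) = 3/7 + (-1 - 1*6)/7 = 3/7 + (-1 - 6)/7 = 3/7 + (1/7)*(-7) = 3/7 - 1 = -4/7)
a(r, X) = 1/2
142*(((-6 + M(-6, 4)) + a(3, 4)) + 14) = 142*(((-6 - 4/7) + 1/2) + 14) = 142*((-46/7 + 1/2) + 14) = 142*(-85/14 + 14) = 142*(111/14) = 7881/7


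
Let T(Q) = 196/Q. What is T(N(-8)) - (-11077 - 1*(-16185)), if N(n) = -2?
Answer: -5206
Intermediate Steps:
T(N(-8)) - (-11077 - 1*(-16185)) = 196/(-2) - (-11077 - 1*(-16185)) = 196*(-½) - (-11077 + 16185) = -98 - 1*5108 = -98 - 5108 = -5206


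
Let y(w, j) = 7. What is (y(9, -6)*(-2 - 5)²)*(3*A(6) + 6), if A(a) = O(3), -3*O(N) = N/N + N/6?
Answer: 3087/2 ≈ 1543.5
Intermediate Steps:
O(N) = -⅓ - N/18 (O(N) = -(N/N + N/6)/3 = -(1 + N*(⅙))/3 = -(1 + N/6)/3 = -⅓ - N/18)
A(a) = -½ (A(a) = -⅓ - 1/18*3 = -⅓ - ⅙ = -½)
(y(9, -6)*(-2 - 5)²)*(3*A(6) + 6) = (7*(-2 - 5)²)*(3*(-½) + 6) = (7*(-7)²)*(-3/2 + 6) = (7*49)*(9/2) = 343*(9/2) = 3087/2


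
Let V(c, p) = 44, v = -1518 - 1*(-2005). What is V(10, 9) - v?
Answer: -443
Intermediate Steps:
v = 487 (v = -1518 + 2005 = 487)
V(10, 9) - v = 44 - 1*487 = 44 - 487 = -443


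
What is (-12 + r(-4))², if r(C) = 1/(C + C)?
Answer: 9409/64 ≈ 147.02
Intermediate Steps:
r(C) = 1/(2*C)
(-12 + r(-4))² = (-12 + (½)/(-4))² = (-12 + (½)*(-¼))² = (-12 - ⅛)² = (-97/8)² = 9409/64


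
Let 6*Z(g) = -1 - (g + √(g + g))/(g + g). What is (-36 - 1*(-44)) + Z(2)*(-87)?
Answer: 37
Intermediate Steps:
Z(g) = -⅙ - (g + √2*√g)/(12*g) (Z(g) = (-1 - (g + √(g + g))/(g + g))/6 = (-1 - (g + √(2*g))/(2*g))/6 = (-1 - (g + √2*√g)*1/(2*g))/6 = (-1 - (g + √2*√g)/(2*g))/6 = -⅙ - (g + √2*√g)/(12*g))
(-36 - 1*(-44)) + Z(2)*(-87) = (-36 - 1*(-44)) + (-¼ - √2/(12*√2))*(-87) = (-36 + 44) + (-¼ - √2*√2/2/12)*(-87) = 8 + (-¼ - 1/12)*(-87) = 8 - ⅓*(-87) = 8 + 29 = 37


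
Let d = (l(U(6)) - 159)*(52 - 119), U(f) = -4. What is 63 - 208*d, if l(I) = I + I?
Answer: -2327249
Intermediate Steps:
l(I) = 2*I
d = 11189 (d = (2*(-4) - 159)*(52 - 119) = (-8 - 159)*(-67) = -167*(-67) = 11189)
63 - 208*d = 63 - 208*11189 = 63 - 2327312 = -2327249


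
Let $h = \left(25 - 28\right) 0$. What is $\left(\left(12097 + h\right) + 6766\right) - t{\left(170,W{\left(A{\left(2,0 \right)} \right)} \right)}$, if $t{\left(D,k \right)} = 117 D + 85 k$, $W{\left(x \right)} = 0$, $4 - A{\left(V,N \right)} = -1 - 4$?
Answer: $-1027$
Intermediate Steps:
$A{\left(V,N \right)} = 9$ ($A{\left(V,N \right)} = 4 - \left(-1 - 4\right) = 4 - -5 = 4 + 5 = 9$)
$h = 0$ ($h = \left(-3\right) 0 = 0$)
$t{\left(D,k \right)} = 85 k + 117 D$
$\left(\left(12097 + h\right) + 6766\right) - t{\left(170,W{\left(A{\left(2,0 \right)} \right)} \right)} = \left(\left(12097 + 0\right) + 6766\right) - \left(85 \cdot 0 + 117 \cdot 170\right) = \left(12097 + 6766\right) - \left(0 + 19890\right) = 18863 - 19890 = -1027$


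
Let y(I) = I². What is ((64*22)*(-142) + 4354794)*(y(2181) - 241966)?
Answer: 18758332124110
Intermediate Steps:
((64*22)*(-142) + 4354794)*(y(2181) - 241966) = ((64*22)*(-142) + 4354794)*(2181² - 241966) = (1408*(-142) + 4354794)*(4756761 - 241966) = (-199936 + 4354794)*4514795 = 4154858*4514795 = 18758332124110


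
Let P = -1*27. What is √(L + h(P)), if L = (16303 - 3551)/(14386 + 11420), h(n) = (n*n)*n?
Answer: I*√3276889401819/12903 ≈ 140.29*I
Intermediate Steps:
P = -27
h(n) = n³ (h(n) = n²*n = n³)
L = 6376/12903 (L = 12752/25806 = 12752*(1/25806) = 6376/12903 ≈ 0.49415)
√(L + h(P)) = √(6376/12903 + (-27)³) = √(6376/12903 - 19683) = √(-253963373/12903) = I*√3276889401819/12903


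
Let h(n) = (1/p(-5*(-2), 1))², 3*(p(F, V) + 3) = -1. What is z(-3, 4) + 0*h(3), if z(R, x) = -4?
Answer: -4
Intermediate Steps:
p(F, V) = -10/3 (p(F, V) = -3 + (⅓)*(-1) = -3 - ⅓ = -10/3)
h(n) = 9/100 (h(n) = (1/(-10/3))² = (-3/10)² = 9/100)
z(-3, 4) + 0*h(3) = -4 + 0*(9/100) = -4 + 0 = -4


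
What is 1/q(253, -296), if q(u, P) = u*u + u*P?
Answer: -1/10879 ≈ -9.1920e-5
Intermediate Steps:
q(u, P) = u**2 + P*u
1/q(253, -296) = 1/(253*(-296 + 253)) = 1/(253*(-43)) = 1/(-10879) = -1/10879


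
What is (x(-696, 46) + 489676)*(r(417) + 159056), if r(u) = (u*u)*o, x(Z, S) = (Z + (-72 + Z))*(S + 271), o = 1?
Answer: 8519396660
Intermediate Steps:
x(Z, S) = (-72 + 2*Z)*(271 + S)
r(u) = u**2 (r(u) = (u*u)*1 = u**2*1 = u**2)
(x(-696, 46) + 489676)*(r(417) + 159056) = ((-19512 - 72*46 + 542*(-696) + 2*46*(-696)) + 489676)*(417**2 + 159056) = ((-19512 - 3312 - 377232 - 64032) + 489676)*(173889 + 159056) = (-464088 + 489676)*332945 = 25588*332945 = 8519396660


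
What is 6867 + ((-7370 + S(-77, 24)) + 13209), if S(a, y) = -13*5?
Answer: 12641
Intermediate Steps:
S(a, y) = -65
6867 + ((-7370 + S(-77, 24)) + 13209) = 6867 + ((-7370 - 65) + 13209) = 6867 + (-7435 + 13209) = 6867 + 5774 = 12641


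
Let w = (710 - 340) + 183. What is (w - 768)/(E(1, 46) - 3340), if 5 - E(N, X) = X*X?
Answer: 215/5451 ≈ 0.039442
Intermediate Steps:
E(N, X) = 5 - X² (E(N, X) = 5 - X*X = 5 - X²)
w = 553 (w = 370 + 183 = 553)
(w - 768)/(E(1, 46) - 3340) = (553 - 768)/((5 - 1*46²) - 3340) = -215/((5 - 1*2116) - 3340) = -215/((5 - 2116) - 3340) = -215/(-2111 - 3340) = -215/(-5451) = -215*(-1/5451) = 215/5451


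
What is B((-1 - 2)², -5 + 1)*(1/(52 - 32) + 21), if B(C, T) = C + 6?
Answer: 1263/4 ≈ 315.75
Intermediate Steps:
B(C, T) = 6 + C
B((-1 - 2)², -5 + 1)*(1/(52 - 32) + 21) = (6 + (-1 - 2)²)*(1/(52 - 32) + 21) = (6 + (-3)²)*(1/20 + 21) = (6 + 9)*(1/20 + 21) = 15*(421/20) = 1263/4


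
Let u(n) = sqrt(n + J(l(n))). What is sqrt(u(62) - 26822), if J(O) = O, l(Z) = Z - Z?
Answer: sqrt(-26822 + sqrt(62)) ≈ 163.75*I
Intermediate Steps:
l(Z) = 0
u(n) = sqrt(n) (u(n) = sqrt(n + 0) = sqrt(n))
sqrt(u(62) - 26822) = sqrt(sqrt(62) - 26822) = sqrt(-26822 + sqrt(62))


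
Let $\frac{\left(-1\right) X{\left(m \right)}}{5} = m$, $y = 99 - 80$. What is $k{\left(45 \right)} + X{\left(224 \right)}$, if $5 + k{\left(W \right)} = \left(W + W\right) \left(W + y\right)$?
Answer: $4635$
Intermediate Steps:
$y = 19$ ($y = 99 - 80 = 19$)
$X{\left(m \right)} = - 5 m$
$k{\left(W \right)} = -5 + 2 W \left(19 + W\right)$ ($k{\left(W \right)} = -5 + \left(W + W\right) \left(W + 19\right) = -5 + 2 W \left(19 + W\right)$)
$k{\left(45 \right)} + X{\left(224 \right)} = \left(-5 + 2 \cdot 45^{2} + 38 \cdot 45\right) - 1120 = \left(-5 + 2 \cdot 2025 + 1710\right) - 1120 = \left(-5 + 4050 + 1710\right) - 1120 = 5755 - 1120 = 4635$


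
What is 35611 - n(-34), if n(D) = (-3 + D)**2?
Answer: 34242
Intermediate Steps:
35611 - n(-34) = 35611 - (-3 - 34)**2 = 35611 - 1*(-37)**2 = 35611 - 1*1369 = 35611 - 1369 = 34242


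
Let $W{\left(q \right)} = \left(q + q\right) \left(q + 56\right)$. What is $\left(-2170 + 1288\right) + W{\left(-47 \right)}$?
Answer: $-1728$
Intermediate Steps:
$W{\left(q \right)} = 2 q \left(56 + q\right)$
$\left(-2170 + 1288\right) + W{\left(-47 \right)} = \left(-2170 + 1288\right) + 2 \left(-47\right) \left(56 - 47\right) = -882 + 2 \left(-47\right) 9 = -882 - 846 = -1728$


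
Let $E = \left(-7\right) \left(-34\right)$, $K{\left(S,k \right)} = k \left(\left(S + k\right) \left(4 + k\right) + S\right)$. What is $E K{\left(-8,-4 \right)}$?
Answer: $7616$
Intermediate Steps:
$K{\left(S,k \right)} = k \left(S + \left(4 + k\right) \left(S + k\right)\right)$ ($K{\left(S,k \right)} = k \left(\left(4 + k\right) \left(S + k\right) + S\right) = k \left(S + \left(4 + k\right) \left(S + k\right)\right)$)
$E = 238$
$E K{\left(-8,-4 \right)} = 238 \left(- 4 \left(\left(-4\right)^{2} + 4 \left(-4\right) + 5 \left(-8\right) - -32\right)\right) = 238 \left(- 4 \left(16 - 16 - 40 + 32\right)\right) = 238 \left(\left(-4\right) \left(-8\right)\right) = 238 \cdot 32 = 7616$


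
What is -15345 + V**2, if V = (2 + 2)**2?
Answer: -15089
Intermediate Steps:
V = 16 (V = 4**2 = 16)
-15345 + V**2 = -15345 + 16**2 = -15345 + 256 = -15089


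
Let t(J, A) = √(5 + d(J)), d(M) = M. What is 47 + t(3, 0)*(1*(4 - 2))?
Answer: 47 + 4*√2 ≈ 52.657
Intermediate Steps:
t(J, A) = √(5 + J)
47 + t(3, 0)*(1*(4 - 2)) = 47 + √(5 + 3)*(1*(4 - 2)) = 47 + √8*(1*2) = 47 + (2*√2)*2 = 47 + 4*√2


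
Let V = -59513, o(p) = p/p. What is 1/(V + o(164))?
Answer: -1/59512 ≈ -1.6803e-5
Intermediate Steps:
o(p) = 1
1/(V + o(164)) = 1/(-59513 + 1) = 1/(-59512) = -1/59512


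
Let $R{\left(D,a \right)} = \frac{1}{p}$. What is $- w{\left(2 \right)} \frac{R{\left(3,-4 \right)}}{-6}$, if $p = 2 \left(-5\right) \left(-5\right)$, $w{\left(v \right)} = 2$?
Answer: $\frac{1}{150} \approx 0.0066667$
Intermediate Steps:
$p = 50$ ($p = \left(-10\right) \left(-5\right) = 50$)
$R{\left(D,a \right)} = \frac{1}{50}$
$- w{\left(2 \right)} \frac{R{\left(3,-4 \right)}}{-6} = \left(-1\right) 2 \frac{1}{50 \left(-6\right)} = - 2 \cdot \frac{1}{50} \left(- \frac{1}{6}\right) = \left(-2\right) \left(- \frac{1}{300}\right) = \frac{1}{150}$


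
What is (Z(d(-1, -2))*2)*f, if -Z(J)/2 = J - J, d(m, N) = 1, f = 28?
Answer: 0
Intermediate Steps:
Z(J) = 0 (Z(J) = -2*(J - J) = -2*0 = 0)
(Z(d(-1, -2))*2)*f = (0*2)*28 = 0*28 = 0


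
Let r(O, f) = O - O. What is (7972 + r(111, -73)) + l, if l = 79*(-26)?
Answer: 5918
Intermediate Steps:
r(O, f) = 0
l = -2054
(7972 + r(111, -73)) + l = (7972 + 0) - 2054 = 7972 - 2054 = 5918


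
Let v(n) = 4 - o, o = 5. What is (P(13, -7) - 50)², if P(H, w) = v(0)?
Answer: 2601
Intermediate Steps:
v(n) = -1 (v(n) = 4 - 1*5 = 4 - 5 = -1)
P(H, w) = -1
(P(13, -7) - 50)² = (-1 - 50)² = (-51)² = 2601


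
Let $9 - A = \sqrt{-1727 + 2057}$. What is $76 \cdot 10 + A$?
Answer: $769 - \sqrt{330} \approx 750.83$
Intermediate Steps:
$A = 9 - \sqrt{330}$ ($A = 9 - \sqrt{-1727 + 2057} = 9 - \sqrt{330} \approx -9.1659$)
$76 \cdot 10 + A = 76 \cdot 10 + \left(9 - \sqrt{330}\right) = 760 + \left(9 - \sqrt{330}\right) = 769 - \sqrt{330}$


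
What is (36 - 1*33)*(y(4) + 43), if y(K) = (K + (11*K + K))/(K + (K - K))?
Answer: 168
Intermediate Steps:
y(K) = 13 (y(K) = (K + 12*K)/(K + 0) = (13*K)/K = 13)
(36 - 1*33)*(y(4) + 43) = (36 - 1*33)*(13 + 43) = (36 - 33)*56 = 3*56 = 168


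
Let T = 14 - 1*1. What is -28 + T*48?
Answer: 596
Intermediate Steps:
T = 13 (T = 14 - 1 = 13)
-28 + T*48 = -28 + 13*48 = -28 + 624 = 596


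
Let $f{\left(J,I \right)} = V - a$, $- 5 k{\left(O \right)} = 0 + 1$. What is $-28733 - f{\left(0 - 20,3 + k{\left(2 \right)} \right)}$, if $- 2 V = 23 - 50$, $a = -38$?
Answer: $- \frac{57569}{2} \approx -28785.0$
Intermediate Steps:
$k{\left(O \right)} = - \frac{1}{5}$ ($k{\left(O \right)} = - \frac{0 + 1}{5} = \left(- \frac{1}{5}\right) 1 = - \frac{1}{5}$)
$V = \frac{27}{2}$ ($V = - \frac{23 - 50}{2} = \left(- \frac{1}{2}\right) \left(-27\right) = \frac{27}{2} \approx 13.5$)
$f{\left(J,I \right)} = \frac{103}{2}$ ($f{\left(J,I \right)} = \frac{27}{2} - -38 = \frac{27}{2} + 38 = \frac{103}{2}$)
$-28733 - f{\left(0 - 20,3 + k{\left(2 \right)} \right)} = -28733 - \frac{103}{2} = - \frac{57569}{2}$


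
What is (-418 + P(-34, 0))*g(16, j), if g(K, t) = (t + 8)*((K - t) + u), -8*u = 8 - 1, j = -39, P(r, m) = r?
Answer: 1516799/2 ≈ 7.5840e+5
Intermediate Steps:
u = -7/8 (u = -(8 - 1)/8 = -1/8*7 = -7/8 ≈ -0.87500)
g(K, t) = (8 + t)*(-7/8 + K - t) (g(K, t) = (t + 8)*((K - t) - 7/8) = (8 + t)*(-7/8 + K - t))
(-418 + P(-34, 0))*g(16, j) = (-418 - 34)*(-7 - 1*(-39)**2 + 8*16 - 71/8*(-39) + 16*(-39)) = -452*(-7 - 1*1521 + 128 + 2769/8 - 624) = -452*(-7 - 1521 + 128 + 2769/8 - 624) = -452*(-13423/8) = 1516799/2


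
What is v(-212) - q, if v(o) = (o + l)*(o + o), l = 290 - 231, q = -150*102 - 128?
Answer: 80300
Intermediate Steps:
q = -15428 (q = -15300 - 128 = -15428)
l = 59
v(o) = 2*o*(59 + o) (v(o) = (o + 59)*(o + o) = (59 + o)*(2*o) = 2*o*(59 + o))
v(-212) - q = 2*(-212)*(59 - 212) - 1*(-15428) = 2*(-212)*(-153) + 15428 = 64872 + 15428 = 80300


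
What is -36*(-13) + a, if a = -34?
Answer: 434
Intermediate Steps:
-36*(-13) + a = -36*(-13) - 34 = 468 - 34 = 434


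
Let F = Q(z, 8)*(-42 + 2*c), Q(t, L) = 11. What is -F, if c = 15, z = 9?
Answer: 132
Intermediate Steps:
F = -132 (F = 11*(-42 + 2*15) = 11*(-42 + 30) = 11*(-12) = -132)
-F = -1*(-132) = 132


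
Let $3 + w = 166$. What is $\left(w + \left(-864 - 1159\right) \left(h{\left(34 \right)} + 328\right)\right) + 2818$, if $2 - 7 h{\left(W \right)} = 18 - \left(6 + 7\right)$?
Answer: $-659696$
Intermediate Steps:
$h{\left(W \right)} = - \frac{3}{7}$ ($h{\left(W \right)} = \frac{2}{7} - \frac{18 - \left(6 + 7\right)}{7} = \frac{2}{7} - \frac{18 - 13}{7} = \frac{2}{7} - \frac{5}{7} = - \frac{3}{7}$)
$w = 163$ ($w = -3 + 166 = 163$)
$\left(w + \left(-864 - 1159\right) \left(h{\left(34 \right)} + 328\right)\right) + 2818 = \left(163 + \left(-864 - 1159\right) \left(- \frac{3}{7} + 328\right)\right) + 2818 = \left(163 - 662677\right) + 2818 = -662514 + 2818 = -659696$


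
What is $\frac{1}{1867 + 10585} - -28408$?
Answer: $\frac{353736417}{12452} \approx 28408.0$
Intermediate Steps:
$\frac{1}{1867 + 10585} - -28408 = \frac{1}{12452} + 28408 = \frac{353736417}{12452}$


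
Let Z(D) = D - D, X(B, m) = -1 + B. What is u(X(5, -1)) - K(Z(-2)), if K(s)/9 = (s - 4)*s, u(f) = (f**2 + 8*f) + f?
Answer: 52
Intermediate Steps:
u(f) = f**2 + 9*f
Z(D) = 0
K(s) = 9*s*(-4 + s) (K(s) = 9*((s - 4)*s) = 9*((-4 + s)*s) = 9*(s*(-4 + s)) = 9*s*(-4 + s))
u(X(5, -1)) - K(Z(-2)) = (-1 + 5)*(9 + (-1 + 5)) - 9*0*(-4 + 0) = 4*(9 + 4) - 9*0*(-4) = 4*13 - 1*0 = 52 + 0 = 52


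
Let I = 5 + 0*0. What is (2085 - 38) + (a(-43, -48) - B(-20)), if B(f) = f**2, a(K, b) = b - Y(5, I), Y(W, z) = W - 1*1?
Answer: 1595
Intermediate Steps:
I = 5 (I = 5 + 0 = 5)
Y(W, z) = -1 + W (Y(W, z) = W - 1 = -1 + W)
a(K, b) = -4 + b (a(K, b) = b - (-1 + 5) = b - 1*4 = b - 4 = -4 + b)
(2085 - 38) + (a(-43, -48) - B(-20)) = (2085 - 38) + ((-4 - 48) - 1*(-20)**2) = 2047 + (-52 - 1*400) = 2047 + (-52 - 400) = 2047 - 452 = 1595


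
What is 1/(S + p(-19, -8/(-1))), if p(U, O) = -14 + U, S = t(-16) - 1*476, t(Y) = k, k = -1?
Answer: -1/510 ≈ -0.0019608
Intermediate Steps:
t(Y) = -1
S = -477 (S = -1 - 1*476 = -1 - 476 = -477)
1/(S + p(-19, -8/(-1))) = 1/(-477 + (-14 - 19)) = 1/(-477 - 33) = 1/(-510) = -1/510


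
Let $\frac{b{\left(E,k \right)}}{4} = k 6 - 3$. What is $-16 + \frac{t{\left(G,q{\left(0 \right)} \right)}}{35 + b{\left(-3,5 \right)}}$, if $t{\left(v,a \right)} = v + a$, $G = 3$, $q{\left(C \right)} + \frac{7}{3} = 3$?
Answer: $- \frac{623}{39} \approx -15.974$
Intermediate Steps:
$b{\left(E,k \right)} = -12 + 24 k$ ($b{\left(E,k \right)} = 4 \left(k 6 - 3\right) = 4 \left(6 k - 3\right) = 4 \left(-3 + 6 k\right) = -12 + 24 k$)
$q{\left(C \right)} = \frac{2}{3}$ ($q{\left(C \right)} = - \frac{7}{3} + 3 = \frac{2}{3}$)
$t{\left(v,a \right)} = a + v$
$-16 + \frac{t{\left(G,q{\left(0 \right)} \right)}}{35 + b{\left(-3,5 \right)}} = -16 + \frac{\frac{2}{3} + 3}{35 + \left(-12 + 24 \cdot 5\right)} = -16 + \frac{11}{3 \left(35 + \left(-12 + 120\right)\right)} = -16 + \frac{11}{3 \left(35 + 108\right)} = -16 + \frac{11}{3 \cdot 143} = -16 + \frac{11}{3} \cdot \frac{1}{143} = -16 + \frac{1}{39} = - \frac{623}{39}$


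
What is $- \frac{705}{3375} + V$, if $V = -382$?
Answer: $- \frac{85997}{225} \approx -382.21$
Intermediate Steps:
$- \frac{705}{3375} + V = - \frac{705}{3375} - 382 = \left(-705\right) \frac{1}{3375} - 382 = - \frac{47}{225} - 382 = - \frac{85997}{225}$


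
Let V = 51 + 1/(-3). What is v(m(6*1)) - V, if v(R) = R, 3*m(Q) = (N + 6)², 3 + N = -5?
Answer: -148/3 ≈ -49.333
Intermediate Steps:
N = -8 (N = -3 - 5 = -8)
m(Q) = 4/3 (m(Q) = (-8 + 6)²/3 = (⅓)*(-2)² = (⅓)*4 = 4/3)
V = 152/3 (V = 51 - ⅓ = 152/3 ≈ 50.667)
v(m(6*1)) - V = 4/3 - 1*152/3 = 4/3 - 152/3 = -148/3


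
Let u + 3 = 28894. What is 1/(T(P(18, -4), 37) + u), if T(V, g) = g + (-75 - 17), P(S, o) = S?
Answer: 1/28836 ≈ 3.4679e-5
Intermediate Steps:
T(V, g) = -92 + g (T(V, g) = g - 92 = -92 + g)
u = 28891 (u = -3 + 28894 = 28891)
1/(T(P(18, -4), 37) + u) = 1/((-92 + 37) + 28891) = 1/(-55 + 28891) = 1/28836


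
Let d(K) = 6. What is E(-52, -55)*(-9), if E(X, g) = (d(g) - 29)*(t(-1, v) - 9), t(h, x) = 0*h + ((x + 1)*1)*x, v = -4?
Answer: 621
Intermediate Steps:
t(h, x) = x*(1 + x) (t(h, x) = 0 + ((1 + x)*1)*x = 0 + (1 + x)*x = 0 + x*(1 + x) = x*(1 + x))
E(X, g) = -69 (E(X, g) = (6 - 29)*(-4*(1 - 4) - 9) = -23*(-4*(-3) - 9) = -23*(12 - 9) = -23*3 = -69)
E(-52, -55)*(-9) = -69*(-9) = 621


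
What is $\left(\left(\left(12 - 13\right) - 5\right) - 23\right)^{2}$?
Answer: $841$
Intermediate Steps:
$\left(\left(\left(12 - 13\right) - 5\right) - 23\right)^{2} = \left(\left(-1 - 5\right) - 23\right)^{2} = \left(-6 - 23\right)^{2} = \left(-29\right)^{2} = 841$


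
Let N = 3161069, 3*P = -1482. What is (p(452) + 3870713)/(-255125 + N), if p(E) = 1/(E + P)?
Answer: 162569945/122049648 ≈ 1.3320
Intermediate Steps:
P = -494 (P = (1/3)*(-1482) = -494)
p(E) = 1/(-494 + E) (p(E) = 1/(E - 494) = 1/(-494 + E))
(p(452) + 3870713)/(-255125 + N) = (1/(-494 + 452) + 3870713)/(-255125 + 3161069) = (1/(-42) + 3870713)/2905944 = (-1/42 + 3870713)*(1/2905944) = (162569945/42)*(1/2905944) = 162569945/122049648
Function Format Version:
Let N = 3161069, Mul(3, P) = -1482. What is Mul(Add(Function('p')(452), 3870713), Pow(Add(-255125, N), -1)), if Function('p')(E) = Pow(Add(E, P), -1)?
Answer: Rational(162569945, 122049648) ≈ 1.3320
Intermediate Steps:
P = -494 (P = Mul(Rational(1, 3), -1482) = -494)
Function('p')(E) = Pow(Add(-494, E), -1) (Function('p')(E) = Pow(Add(E, -494), -1) = Pow(Add(-494, E), -1))
Mul(Add(Function('p')(452), 3870713), Pow(Add(-255125, N), -1)) = Mul(Add(Pow(Add(-494, 452), -1), 3870713), Pow(Add(-255125, 3161069), -1)) = Mul(Add(Pow(-42, -1), 3870713), Pow(2905944, -1)) = Mul(Add(Rational(-1, 42), 3870713), Rational(1, 2905944)) = Mul(Rational(162569945, 42), Rational(1, 2905944)) = Rational(162569945, 122049648)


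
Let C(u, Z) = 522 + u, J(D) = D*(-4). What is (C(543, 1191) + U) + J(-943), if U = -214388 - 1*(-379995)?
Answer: 170444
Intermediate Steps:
U = 165607 (U = -214388 + 379995 = 165607)
J(D) = -4*D
(C(543, 1191) + U) + J(-943) = ((522 + 543) + 165607) - 4*(-943) = (1065 + 165607) + 3772 = 166672 + 3772 = 170444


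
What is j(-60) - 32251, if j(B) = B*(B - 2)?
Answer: -28531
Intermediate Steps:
j(B) = B*(-2 + B)
j(-60) - 32251 = -60*(-2 - 60) - 32251 = -60*(-62) - 32251 = 3720 - 32251 = -28531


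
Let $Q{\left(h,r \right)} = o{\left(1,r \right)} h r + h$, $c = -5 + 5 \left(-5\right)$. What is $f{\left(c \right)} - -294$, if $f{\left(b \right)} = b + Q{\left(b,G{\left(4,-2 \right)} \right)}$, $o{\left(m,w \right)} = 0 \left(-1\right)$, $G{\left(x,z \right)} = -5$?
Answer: $234$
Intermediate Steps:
$o{\left(m,w \right)} = 0$
$c = -30$ ($c = -5 - 25 = -30$)
$Q{\left(h,r \right)} = h$ ($Q{\left(h,r \right)} = 0 h r + h = 0 r + h = 0 + h = h$)
$f{\left(b \right)} = 2 b$ ($f{\left(b \right)} = b + b = 2 b$)
$f{\left(c \right)} - -294 = 2 \left(-30\right) - -294 = -60 + 294 = 234$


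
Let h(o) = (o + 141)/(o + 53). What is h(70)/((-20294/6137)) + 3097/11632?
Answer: -3665872255/14517678192 ≈ -0.25251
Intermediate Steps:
h(o) = (141 + o)/(53 + o)
h(70)/((-20294/6137)) + 3097/11632 = ((141 + 70)/(53 + 70))/((-20294/6137)) + 3097/11632 = (211/123)/((-20294*1/6137)) + 3097*(1/11632) = ((1/123)*211)/(-20294/6137) + 3097/11632 = (211/123)*(-6137/20294) + 3097/11632 = -1294907/2496162 + 3097/11632 = -3665872255/14517678192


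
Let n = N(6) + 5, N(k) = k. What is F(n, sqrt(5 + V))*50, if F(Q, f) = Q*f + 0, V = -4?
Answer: 550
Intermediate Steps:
n = 11 (n = 6 + 5 = 11)
F(Q, f) = Q*f
F(n, sqrt(5 + V))*50 = (11*sqrt(5 - 4))*50 = (11*sqrt(1))*50 = (11*1)*50 = 11*50 = 550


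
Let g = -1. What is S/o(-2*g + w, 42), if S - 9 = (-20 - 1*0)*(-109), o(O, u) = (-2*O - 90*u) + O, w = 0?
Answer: -2189/3782 ≈ -0.57879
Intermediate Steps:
o(O, u) = -O - 90*u (o(O, u) = (-90*u - 2*O) + O = -O - 90*u)
S = 2189 (S = 9 + (-20 - 1*0)*(-109) = 9 + (-20 + 0)*(-109) = 9 - 20*(-109) = 9 + 2180 = 2189)
S/o(-2*g + w, 42) = 2189/(-(-2*(-1) + 0) - 90*42) = 2189/(-(2 + 0) - 3780) = 2189/(-1*2 - 3780) = 2189/(-2 - 3780) = 2189/(-3782) = 2189*(-1/3782) = -2189/3782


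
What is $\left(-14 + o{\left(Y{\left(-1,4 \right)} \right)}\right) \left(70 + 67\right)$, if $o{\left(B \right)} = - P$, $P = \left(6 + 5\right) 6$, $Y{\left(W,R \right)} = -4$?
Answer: $-10960$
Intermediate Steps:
$P = 66$ ($P = 11 \cdot 6 = 66$)
$o{\left(B \right)} = -66$ ($o{\left(B \right)} = \left(-1\right) 66 = -66$)
$\left(-14 + o{\left(Y{\left(-1,4 \right)} \right)}\right) \left(70 + 67\right) = \left(-14 - 66\right) \left(70 + 67\right) = \left(-80\right) 137 = -10960$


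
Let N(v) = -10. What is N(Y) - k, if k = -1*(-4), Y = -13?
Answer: -14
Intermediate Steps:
k = 4
N(Y) - k = -10 - 1*4 = -10 - 4 = -14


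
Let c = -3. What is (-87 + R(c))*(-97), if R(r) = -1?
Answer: 8536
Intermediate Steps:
(-87 + R(c))*(-97) = (-87 - 1)*(-97) = -88*(-97) = 8536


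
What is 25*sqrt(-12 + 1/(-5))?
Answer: 5*I*sqrt(305) ≈ 87.321*I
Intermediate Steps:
25*sqrt(-12 + 1/(-5)) = 25*sqrt(-12 - 1/5) = 25*sqrt(-61/5) = 25*(I*sqrt(305)/5) = 5*I*sqrt(305)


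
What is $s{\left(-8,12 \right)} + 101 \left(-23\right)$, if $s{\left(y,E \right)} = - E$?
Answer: $-2335$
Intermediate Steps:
$s{\left(-8,12 \right)} + 101 \left(-23\right) = \left(-1\right) 12 + 101 \left(-23\right) = -12 - 2323 = -2335$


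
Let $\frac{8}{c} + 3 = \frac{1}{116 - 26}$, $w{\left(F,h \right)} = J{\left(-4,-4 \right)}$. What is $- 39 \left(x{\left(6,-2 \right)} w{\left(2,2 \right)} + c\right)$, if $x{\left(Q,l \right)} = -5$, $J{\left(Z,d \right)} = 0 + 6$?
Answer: $\frac{342810}{269} \approx 1274.4$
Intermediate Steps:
$J{\left(Z,d \right)} = 6$
$w{\left(F,h \right)} = 6$
$c = - \frac{720}{269}$ ($c = \frac{8}{-3 + \frac{1}{116 - 26}} = \frac{8}{-3 + \frac{1}{90}} = \frac{8}{- \frac{269}{90}} = 8 \left(- \frac{90}{269}\right) = - \frac{720}{269} \approx -2.6766$)
$- 39 \left(x{\left(6,-2 \right)} w{\left(2,2 \right)} + c\right) = - 39 \left(\left(-5\right) 6 - \frac{720}{269}\right) = - 39 \left(-30 - \frac{720}{269}\right) = \left(-39\right) \left(- \frac{8790}{269}\right) = \frac{342810}{269}$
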